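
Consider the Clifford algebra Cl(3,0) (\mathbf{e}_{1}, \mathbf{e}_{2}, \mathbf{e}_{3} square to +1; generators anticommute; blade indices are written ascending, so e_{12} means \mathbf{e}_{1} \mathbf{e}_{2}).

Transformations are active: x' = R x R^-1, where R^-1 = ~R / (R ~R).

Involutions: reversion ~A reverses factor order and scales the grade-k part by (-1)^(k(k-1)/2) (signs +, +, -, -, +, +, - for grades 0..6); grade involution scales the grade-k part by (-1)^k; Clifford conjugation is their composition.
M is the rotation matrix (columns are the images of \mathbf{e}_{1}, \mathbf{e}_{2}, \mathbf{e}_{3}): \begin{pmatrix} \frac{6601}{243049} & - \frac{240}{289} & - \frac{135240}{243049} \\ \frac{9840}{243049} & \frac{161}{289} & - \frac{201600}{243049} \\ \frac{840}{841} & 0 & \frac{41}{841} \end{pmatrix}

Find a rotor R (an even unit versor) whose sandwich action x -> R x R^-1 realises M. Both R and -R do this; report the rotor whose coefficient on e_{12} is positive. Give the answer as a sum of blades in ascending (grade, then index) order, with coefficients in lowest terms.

Method: write R = a + b12*e_{12} + b13*e_{13} + b23*e_{23} with a^2 + b12^2 + b13^2 + b23^2 = 1 (so R^-1 = ~R). Expanding the columns R e_j ~R gives tr M = 4a^2 - 1 and, from the antisymmetric part, M21 - M12 = -4a*b12, M13 - M31 = 4a*b13, M32 - M23 = -4a*b23.
Here tr M = \frac{153851}{243049}, so a^2 = (1 + tr M)/4 = \frac{99225}{243049} and a = ±\frac{315}{493}. Taking a = \frac{315}{493}: M21 - M12 = \frac{211680}{243049}, M13 - M31 = -\frac{378000}{243049}, M32 - M23 = \frac{201600}{243049}, giving b12 = -\frac{168}{493}, b13 = -\frac{300}{493}, b23 = -\frac{160}{493}, i.e. R = \frac{315}{493} - \frac{168}{493} e_{12} - \frac{300}{493} e_{13} - \frac{160}{493} e_{23}.
Its e_{12} coefficient is negative, so report the other preimage -R.
Answer: -\frac{315}{493} + \frac{168}{493} e_{12} + \frac{300}{493} e_{13} + \frac{160}{493} e_{23}. Key observation: the double cover Spin(3) -> SO(3) sends R and -R to the same matrix (trace \frac{153851}{243049} here), so the stated sign of the e_{12} coefficient is what selects one sheet.


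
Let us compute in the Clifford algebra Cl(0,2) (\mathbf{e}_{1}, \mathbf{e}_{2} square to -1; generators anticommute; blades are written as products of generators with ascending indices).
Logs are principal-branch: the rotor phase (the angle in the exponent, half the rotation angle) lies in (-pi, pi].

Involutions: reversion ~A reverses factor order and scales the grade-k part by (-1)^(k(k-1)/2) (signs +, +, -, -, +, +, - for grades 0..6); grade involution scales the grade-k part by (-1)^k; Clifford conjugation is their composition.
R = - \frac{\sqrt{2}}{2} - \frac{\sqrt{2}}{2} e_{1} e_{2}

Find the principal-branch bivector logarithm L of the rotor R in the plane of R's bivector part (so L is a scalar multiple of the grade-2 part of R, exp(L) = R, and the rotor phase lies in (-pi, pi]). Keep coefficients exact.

The scalar part of R is - \frac{\sqrt{2}}{2}, so the principal-branch rotor phase is pinned; divide the bivector part by its sine to get the unit plane — L is the phase times that plane.
Concretely: cos(phase) = - \frac{\sqrt{2}}{2} gives phase = ±\frac{3 \pi}{4}, and since phase/sin(phase) is even the sign is immaterial: L = (phase/sin(phase)) * <R>_2 = (\frac{3 \sqrt{2} \pi}{4}) * <R>_2.
Answer: - \frac{3 \pi}{4} e_{1} e_{2}


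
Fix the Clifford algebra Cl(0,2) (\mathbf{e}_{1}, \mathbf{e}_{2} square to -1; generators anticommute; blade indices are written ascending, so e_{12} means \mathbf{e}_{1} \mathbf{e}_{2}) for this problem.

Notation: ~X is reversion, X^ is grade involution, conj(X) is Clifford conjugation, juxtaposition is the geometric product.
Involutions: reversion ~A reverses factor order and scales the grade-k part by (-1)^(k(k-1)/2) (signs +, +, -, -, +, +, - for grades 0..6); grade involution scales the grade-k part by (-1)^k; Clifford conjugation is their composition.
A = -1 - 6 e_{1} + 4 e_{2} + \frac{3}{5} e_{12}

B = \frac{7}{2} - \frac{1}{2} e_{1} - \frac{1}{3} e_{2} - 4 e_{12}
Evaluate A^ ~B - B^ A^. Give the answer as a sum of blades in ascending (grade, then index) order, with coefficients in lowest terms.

first term: -\frac{127}{30} + \frac{57}{10} e_{1} - \frac{1139}{30} e_{2} - \frac{59}{10} e_{12}
second term: -\frac{83}{30} + \frac{47}{10} e_{1} - \frac{1159}{30} e_{2} + \frac{21}{10} e_{12}
Answer: -\frac{22}{15} + e_{1} + \frac{2}{3} e_{2} - 8 e_{12}


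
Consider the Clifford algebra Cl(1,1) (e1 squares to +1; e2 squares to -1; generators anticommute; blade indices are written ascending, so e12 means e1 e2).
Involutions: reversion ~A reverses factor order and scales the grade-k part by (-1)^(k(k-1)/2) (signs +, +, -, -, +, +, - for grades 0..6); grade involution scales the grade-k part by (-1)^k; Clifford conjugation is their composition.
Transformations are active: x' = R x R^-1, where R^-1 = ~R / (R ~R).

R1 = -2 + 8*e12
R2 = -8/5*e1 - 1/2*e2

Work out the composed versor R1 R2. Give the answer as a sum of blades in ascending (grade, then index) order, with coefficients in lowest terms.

Distribute over the terms of R1 (each basis-blade product reordered to ascending indices, repeated generators contracted through their squares):
(-2) R2 = 16/5*e1 + e2
(8*e12) R2 = 4*e1 + 64/5*e2
Summing the partial products and collecting blades:
Answer: 36/5*e1 + 69/5*e2


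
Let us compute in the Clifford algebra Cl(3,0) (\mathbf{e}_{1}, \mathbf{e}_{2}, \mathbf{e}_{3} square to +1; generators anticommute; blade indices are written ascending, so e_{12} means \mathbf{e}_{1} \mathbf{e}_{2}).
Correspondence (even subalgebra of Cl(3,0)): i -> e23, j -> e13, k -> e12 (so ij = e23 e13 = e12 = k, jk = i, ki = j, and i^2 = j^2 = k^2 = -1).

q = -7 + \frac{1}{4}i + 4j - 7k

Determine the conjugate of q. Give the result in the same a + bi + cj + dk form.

In blades: q = -7 - 7 e_{12} + 4 e_{13} + \frac{1}{4} e_{23}.
Quaternion conjugation is reversion on the even subalgebra: the scalar is fixed and every grade-2 blade flips sign, giving -7 + 7 e_{12} - 4 e_{13} - \frac{1}{4} e_{23}; translating back:
Answer: -7 - \frac{1}{4}i - 4j + 7k


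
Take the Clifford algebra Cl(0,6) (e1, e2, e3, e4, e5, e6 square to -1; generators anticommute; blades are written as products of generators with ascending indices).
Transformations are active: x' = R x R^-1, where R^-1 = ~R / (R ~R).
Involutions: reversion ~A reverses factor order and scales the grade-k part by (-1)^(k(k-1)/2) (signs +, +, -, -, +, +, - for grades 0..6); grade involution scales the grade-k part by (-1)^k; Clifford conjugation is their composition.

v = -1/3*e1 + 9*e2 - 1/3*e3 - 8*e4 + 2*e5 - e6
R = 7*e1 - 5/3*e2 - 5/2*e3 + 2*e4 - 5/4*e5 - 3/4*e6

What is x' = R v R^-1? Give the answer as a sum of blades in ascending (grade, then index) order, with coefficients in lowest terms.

~R = 7*e1 - 5/3*e2 - 5/2*e3 + 2*e4 - 5/4*e5 - 3/4*e6, and R ~R = -4619/72, so R^-1 = ~R / (-4619/72).
R v = 137/4 + 562/9*e1 e2 - 19/6*e1 e3 - 166/3*e1 e4 + 163/12*e1 e5 - 29/4*e1 e6 + 415/18*e2 e3 - 14/3*e2 e4 + 95/12*e2 e5 + 101/12*e2 e6 + 62/3*e3 e4 - 65/12*e3 e5 + 9/4*e3 e6 - 6*e4 e5 - 8*e4 e6 + 11/4*e5 e6
Answer: -98953/13857*e1 - 33351/4619*e2 + 41609/13857*e3 + 27088/4619*e4 - 3073/4619*e5 + 8318/4619*e6


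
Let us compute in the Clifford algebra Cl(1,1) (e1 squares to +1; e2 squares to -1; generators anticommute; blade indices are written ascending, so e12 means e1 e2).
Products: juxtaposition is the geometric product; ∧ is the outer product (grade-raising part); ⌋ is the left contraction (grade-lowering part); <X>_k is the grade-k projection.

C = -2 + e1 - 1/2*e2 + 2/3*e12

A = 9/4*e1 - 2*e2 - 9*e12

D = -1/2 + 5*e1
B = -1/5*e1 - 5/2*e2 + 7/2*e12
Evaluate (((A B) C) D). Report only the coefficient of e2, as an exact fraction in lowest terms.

step 1: -739/20 - 59/2*e1 + 243/40*e2 - 241/40*e12
step 2: 10421/240 + 1847/80*e1 - 439/60*e2 - 469/120*e12
step 3: 44989/480 + 98669/480*e1 + 116/5*e2 + 3083/80*e12
Answer: 116/5


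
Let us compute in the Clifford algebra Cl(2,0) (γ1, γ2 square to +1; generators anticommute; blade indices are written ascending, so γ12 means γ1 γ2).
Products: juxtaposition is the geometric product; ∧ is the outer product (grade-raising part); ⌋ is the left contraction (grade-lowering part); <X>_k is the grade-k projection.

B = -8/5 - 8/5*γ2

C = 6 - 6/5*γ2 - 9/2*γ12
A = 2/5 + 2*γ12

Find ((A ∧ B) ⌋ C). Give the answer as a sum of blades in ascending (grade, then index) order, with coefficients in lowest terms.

step 1: -16/25 - 16/25*γ2 - 16/5*γ12
step 2: -2184/125 - 72/25*γ1 + 96/125*γ2 + 72/25*γ12
Answer: -2184/125 - 72/25*γ1 + 96/125*γ2 + 72/25*γ12


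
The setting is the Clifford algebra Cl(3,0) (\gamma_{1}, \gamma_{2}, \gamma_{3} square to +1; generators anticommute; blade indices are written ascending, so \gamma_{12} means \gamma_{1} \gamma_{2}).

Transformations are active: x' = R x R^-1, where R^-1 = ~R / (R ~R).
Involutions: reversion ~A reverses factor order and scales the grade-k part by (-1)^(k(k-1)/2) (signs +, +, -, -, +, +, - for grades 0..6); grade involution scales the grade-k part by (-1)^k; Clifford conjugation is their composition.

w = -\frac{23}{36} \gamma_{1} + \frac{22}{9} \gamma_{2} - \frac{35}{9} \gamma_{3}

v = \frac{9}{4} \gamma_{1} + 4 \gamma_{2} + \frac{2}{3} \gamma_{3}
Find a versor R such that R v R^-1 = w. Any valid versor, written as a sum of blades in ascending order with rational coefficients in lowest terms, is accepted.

Here q(v) = q(w) = \frac{3097}{144}; the classical choice R = v + w = \frac{29}{18} \gamma_{1} + \frac{58}{9} \gamma_{2} - \frac{29}{9} \gamma_{3} then realises v -> w under the sandwich.
Answer: \frac{29}{18} \gamma_{1} + \frac{58}{9} \gamma_{2} - \frac{29}{9} \gamma_{3}


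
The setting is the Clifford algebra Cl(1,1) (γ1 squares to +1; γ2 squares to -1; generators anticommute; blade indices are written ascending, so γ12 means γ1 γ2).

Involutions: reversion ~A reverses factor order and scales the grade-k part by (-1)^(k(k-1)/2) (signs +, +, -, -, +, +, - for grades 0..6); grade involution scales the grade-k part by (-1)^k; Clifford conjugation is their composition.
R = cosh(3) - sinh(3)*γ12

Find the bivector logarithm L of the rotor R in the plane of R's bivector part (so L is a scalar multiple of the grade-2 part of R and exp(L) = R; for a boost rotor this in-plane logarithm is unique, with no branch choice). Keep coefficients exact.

The scalar part of R is cosh(3), so cosh pins the rapidity up to sign — the sign comes from the bivector part; dividing that part by sinh of the rapidity yields the plane, and the in-plane L = rapidity * plane is unique because the two sign choices cancel.
Concretely: cosh(rapidity) = cosh(3) gives rapidity = ±3, and since rapidity/sinh(rapidity) is even the sign is immaterial: L = (rapidity/sinh(rapidity)) * <R>_2 = (3/sinh(3)) * <R>_2.
Answer: -3*γ12


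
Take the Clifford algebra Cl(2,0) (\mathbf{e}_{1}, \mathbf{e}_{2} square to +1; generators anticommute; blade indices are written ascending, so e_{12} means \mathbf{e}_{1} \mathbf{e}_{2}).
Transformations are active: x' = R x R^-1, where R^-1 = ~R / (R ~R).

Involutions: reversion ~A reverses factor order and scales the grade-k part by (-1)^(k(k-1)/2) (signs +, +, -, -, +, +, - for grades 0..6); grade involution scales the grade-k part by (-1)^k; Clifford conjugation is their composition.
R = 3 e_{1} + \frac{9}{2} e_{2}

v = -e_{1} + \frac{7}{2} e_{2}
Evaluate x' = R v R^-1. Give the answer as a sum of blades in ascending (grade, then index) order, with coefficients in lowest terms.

~R = 3 e_{1} + \frac{9}{2} e_{2}, and R ~R = \frac{117}{4}, so R^-1 = ~R / (\frac{117}{4}).
R v = \frac{51}{4} + 15 e_{12}
Answer: \frac{47}{13} e_{1} + \frac{11}{26} e_{2}


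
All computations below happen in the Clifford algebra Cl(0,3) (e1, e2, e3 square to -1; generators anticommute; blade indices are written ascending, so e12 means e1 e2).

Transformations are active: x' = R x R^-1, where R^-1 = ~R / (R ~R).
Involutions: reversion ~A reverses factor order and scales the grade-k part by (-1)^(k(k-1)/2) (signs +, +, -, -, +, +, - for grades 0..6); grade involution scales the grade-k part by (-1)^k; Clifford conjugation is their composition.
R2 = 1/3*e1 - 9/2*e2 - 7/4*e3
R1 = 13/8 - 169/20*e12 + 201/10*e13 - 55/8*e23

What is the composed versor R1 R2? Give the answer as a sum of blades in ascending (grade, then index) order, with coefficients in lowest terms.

Distribute over the terms of R2 (each basis-blade product reordered to ascending indices, repeated generators contracted through their squares):
R1 (1/3*e1) = 13/24*e1 - 169/60*e2 + 67/10*e3 - 55/24*e123
R1 (-9/2*e2) = -1521/40*e1 - 117/16*e2 + 495/16*e3 + 1809/20*e123
R1 (-7/4*e3) = 1407/40*e1 - 385/32*e2 - 91/32*e3 + 1183/80*e123
Summing the partial products and collecting blades:
Answer: -277/120*e1 - 10637/480*e2 + 5567/160*e3 + 24707/240*e123


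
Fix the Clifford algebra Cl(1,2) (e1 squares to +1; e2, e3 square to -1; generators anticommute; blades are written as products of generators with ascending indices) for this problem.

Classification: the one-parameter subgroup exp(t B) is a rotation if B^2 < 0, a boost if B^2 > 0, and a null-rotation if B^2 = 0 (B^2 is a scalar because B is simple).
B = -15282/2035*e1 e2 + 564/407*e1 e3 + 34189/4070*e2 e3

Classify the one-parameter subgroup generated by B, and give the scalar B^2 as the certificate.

B^2 term by term: the squares give (-15282/2035)^2*(e1 e2)^2 + (564/407)^2*(e1 e3)^2 + (34189/4070)^2*(e2 e3)^2 = 233539524/4141225*(+1) + 318096/165649*(+1) + 1168887721/16564900*(-1) = -49/4 (each basis 2-blade squares to minus the product of its generators' squares); cross terms between blades sharing an index anticommute and cancel. So B^2 = -49/4.
Answer: rotation, certificate B^2 = -49/4. Note: conjugating B changes its blade decomposition but never the scalar B^2 = -49/4, whose sign settles the classification.


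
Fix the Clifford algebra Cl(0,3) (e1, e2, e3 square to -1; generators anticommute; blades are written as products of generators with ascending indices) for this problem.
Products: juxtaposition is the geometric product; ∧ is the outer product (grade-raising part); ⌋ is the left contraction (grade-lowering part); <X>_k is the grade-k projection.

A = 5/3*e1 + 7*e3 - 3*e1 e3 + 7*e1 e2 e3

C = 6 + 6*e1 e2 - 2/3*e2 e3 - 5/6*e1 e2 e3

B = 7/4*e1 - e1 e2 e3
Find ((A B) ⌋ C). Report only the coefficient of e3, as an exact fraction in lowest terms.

step 1: -119/12 + 3*e2 - 21/4*e3 + 7*e1 e2 - 49/4*e1 e3 - 127/12*e2 e3
step 2: -977/9 + 661/72*e1 + 329/24*e2 + 47/6*e3 - 511/8*e1 e2 - 5/2*e1 e3 + 119/18*e2 e3 + 595/72*e1 e2 e3
Answer: 47/6


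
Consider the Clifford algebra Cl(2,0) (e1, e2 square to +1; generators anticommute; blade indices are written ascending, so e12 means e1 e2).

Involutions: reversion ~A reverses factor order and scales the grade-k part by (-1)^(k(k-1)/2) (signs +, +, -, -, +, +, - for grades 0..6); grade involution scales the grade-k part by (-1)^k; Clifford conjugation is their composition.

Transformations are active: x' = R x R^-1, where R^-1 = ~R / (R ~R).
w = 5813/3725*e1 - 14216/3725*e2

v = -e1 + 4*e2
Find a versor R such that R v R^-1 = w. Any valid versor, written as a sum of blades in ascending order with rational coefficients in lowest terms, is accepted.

Construction: equal norms (both 17) license R = v + w = 2088/3725*e1 + 684/3725*e2 — nothing changes along that direction, while (v - w)/2 changes sign, so v maps onto w.
Answer: 2088/3725*e1 + 684/3725*e2


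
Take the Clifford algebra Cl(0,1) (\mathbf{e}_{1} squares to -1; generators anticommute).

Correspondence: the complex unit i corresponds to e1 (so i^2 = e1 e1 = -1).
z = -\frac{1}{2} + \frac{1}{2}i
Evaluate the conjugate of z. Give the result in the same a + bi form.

In blades: z = -\frac{1}{2} + \frac{1}{2} e_{1}.
Conjugation here is Clifford conjugation: the scalar is fixed and the grade-1 and grade-2 blades all flip sign, giving -\frac{1}{2} - \frac{1}{2} e_{1}; translating back:
Answer: -\frac{1}{2} - \frac{1}{2}i


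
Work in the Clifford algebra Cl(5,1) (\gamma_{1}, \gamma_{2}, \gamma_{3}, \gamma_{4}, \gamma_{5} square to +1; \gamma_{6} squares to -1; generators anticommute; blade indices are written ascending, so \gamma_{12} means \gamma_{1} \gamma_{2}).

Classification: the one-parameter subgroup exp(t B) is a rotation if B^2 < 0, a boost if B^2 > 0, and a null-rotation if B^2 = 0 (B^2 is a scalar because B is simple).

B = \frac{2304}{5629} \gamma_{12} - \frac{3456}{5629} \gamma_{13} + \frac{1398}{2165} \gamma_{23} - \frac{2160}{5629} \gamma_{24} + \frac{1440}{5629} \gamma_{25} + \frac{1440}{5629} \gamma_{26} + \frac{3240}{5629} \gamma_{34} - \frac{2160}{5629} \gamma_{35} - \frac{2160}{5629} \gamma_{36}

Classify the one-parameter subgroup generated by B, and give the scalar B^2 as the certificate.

B^2 term by term: the squares give (\frac{2304}{5629})^2*(\gamma_{12})^2 + (-\frac{3456}{5629})^2*(\gamma_{13})^2 + (\frac{1398}{2165})^2*(\gamma_{23})^2 + (-\frac{2160}{5629})^2*(\gamma_{24})^2 + (\frac{1440}{5629})^2*(\gamma_{25})^2 + (\frac{1440}{5629})^2*(\gamma_{26})^2 + (\frac{3240}{5629})^2*(\gamma_{34})^2 + (-\frac{2160}{5629})^2*(\gamma_{35})^2 + (-\frac{2160}{5629})^2*(\gamma_{36})^2 = \frac{5308416}{31685641}*(-1) + \frac{11943936}{31685641}*(-1) + \frac{1954404}{4687225}*(-1) + \frac{4665600}{31685641}*(-1) + \frac{2073600}{31685641}*(-1) + \frac{2073600}{31685641}*(+1) + \frac{10497600}{31685641}*(-1) + \frac{4665600}{31685641}*(-1) + \frac{4665600}{31685641}*(+1) = -\frac{36}{25} (each basis 2-blade squares to minus the product of its generators' squares); cross terms between blades sharing an index anticommute and cancel; the commuting (index-disjoint) pairs give grade-4 terms 2*c*c'*(blade product), which cancel blade by blade — \gamma_{1234}: \frac{14929920}{31685641} - \frac{14929920}{31685641} = 0; \gamma_{1235}: -\frac{9953280}{31685641} + \frac{9953280}{31685641} = 0; \gamma_{1236}: -\frac{9953280}{31685641} + \frac{9953280}{31685641} = 0; \gamma_{2345}: -\frac{9331200}{31685641} + \frac{9331200}{31685641} = 0; \gamma_{2346}: -\frac{9331200}{31685641} + \frac{9331200}{31685641} = 0; \gamma_{2356}: \frac{6220800}{31685641} - \frac{6220800}{31685641} = 0 — confirming B is simple. So B^2 = -\frac{36}{25}.
Answer: rotation, certificate B^2 = -\frac{36}{25}. The class reads off the invariant scalar -\frac{36}{25} directly.


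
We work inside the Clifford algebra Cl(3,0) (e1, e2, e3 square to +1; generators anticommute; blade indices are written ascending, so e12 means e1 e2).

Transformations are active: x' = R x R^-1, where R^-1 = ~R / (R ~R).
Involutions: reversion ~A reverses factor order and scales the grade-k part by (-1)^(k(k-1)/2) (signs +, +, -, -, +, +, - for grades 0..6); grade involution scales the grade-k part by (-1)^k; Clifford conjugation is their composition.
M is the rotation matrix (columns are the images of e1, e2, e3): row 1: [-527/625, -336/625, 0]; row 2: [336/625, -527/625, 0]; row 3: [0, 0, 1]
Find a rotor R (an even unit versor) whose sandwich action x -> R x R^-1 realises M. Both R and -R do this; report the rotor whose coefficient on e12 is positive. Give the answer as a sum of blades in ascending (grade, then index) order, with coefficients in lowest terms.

Method: write R = a + b12*e12 + b13*e13 + b23*e23 with a^2 + b12^2 + b13^2 + b23^2 = 1 (so R^-1 = ~R). Expanding the columns R e_j ~R gives tr M = 4a^2 - 1 and, from the antisymmetric part, M21 - M12 = -4a*b12, M13 - M31 = 4a*b13, M32 - M23 = -4a*b23.
Here tr M = -429/625, so a^2 = (1 + tr M)/4 = 49/625 and a = ±7/25. Taking a = 7/25: M21 - M12 = 672/625, M13 - M31 = 0, M32 - M23 = 0, giving b12 = -24/25, b13 = 0, b23 = 0, i.e. R = 7/25 - 24/25*e12.
Its e12 coefficient is negative, so report the other preimage -R.
Answer: -7/25 + 24/25*e12. Uniqueness: Spin(3) -> SO(3) maps R and -R to the same rotation of trace -429/625; fixing the sign of the e12 coefficient removes the ambiguity.


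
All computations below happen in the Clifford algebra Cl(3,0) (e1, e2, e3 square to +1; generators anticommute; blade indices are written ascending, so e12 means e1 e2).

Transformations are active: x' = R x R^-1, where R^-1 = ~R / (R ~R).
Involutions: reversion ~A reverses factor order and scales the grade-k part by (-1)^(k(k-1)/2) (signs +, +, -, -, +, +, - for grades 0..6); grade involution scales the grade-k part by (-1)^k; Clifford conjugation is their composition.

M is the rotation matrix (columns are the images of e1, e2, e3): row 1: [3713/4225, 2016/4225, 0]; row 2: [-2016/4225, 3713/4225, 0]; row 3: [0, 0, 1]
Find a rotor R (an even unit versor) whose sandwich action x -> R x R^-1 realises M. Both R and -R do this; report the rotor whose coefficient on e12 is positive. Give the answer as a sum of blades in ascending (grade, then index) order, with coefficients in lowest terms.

Method: write R = a + b12*e12 + b13*e13 + b23*e23 with a^2 + b12^2 + b13^2 + b23^2 = 1 (so R^-1 = ~R). Expanding the columns R e_j ~R gives tr M = 4a^2 - 1 and, from the antisymmetric part, M21 - M12 = -4a*b12, M13 - M31 = 4a*b13, M32 - M23 = -4a*b23.
Here tr M = 11651/4225, so a^2 = (1 + tr M)/4 = 3969/4225 and a = ±63/65. Taking a = 63/65: M21 - M12 = -4032/4225, M13 - M31 = 0, M32 - M23 = 0, giving b12 = 16/65, b13 = 0, b23 = 0, i.e. R = 63/65 + 16/65*e12.
Its e12 coefficient is already positive.
Answer: 63/65 + 16/65*e12. Uniqueness: Spin(3) -> SO(3) maps R and -R to the same rotation of trace 11651/4225; fixing the sign of the e12 coefficient removes the ambiguity.


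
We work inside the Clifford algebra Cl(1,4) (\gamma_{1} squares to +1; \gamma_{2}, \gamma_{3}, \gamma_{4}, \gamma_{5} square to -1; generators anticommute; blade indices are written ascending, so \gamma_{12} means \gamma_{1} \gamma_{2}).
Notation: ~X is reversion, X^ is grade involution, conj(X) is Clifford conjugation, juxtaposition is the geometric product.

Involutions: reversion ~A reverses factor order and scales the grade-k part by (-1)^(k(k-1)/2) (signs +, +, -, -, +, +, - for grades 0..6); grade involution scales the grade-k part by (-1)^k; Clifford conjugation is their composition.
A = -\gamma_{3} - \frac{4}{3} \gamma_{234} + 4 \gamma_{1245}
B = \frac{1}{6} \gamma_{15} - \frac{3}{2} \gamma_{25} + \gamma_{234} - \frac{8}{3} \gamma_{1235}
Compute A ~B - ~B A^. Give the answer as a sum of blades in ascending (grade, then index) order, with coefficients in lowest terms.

first term: \frac{4}{3} + 6 \gamma_{14} + \frac{1}{3} \gamma_{24} + \frac{32}{3} \gamma_{34} - \frac{8}{3} \gamma_{125} + \frac{23}{6} \gamma_{135} + \frac{32}{9} \gamma_{145} + \frac{3}{2} \gamma_{235} + 2 \gamma_{345} - \frac{2}{9} \gamma_{12345}
second term: -\frac{4}{3} + 6 \gamma_{14} - \frac{5}{3} \gamma_{24} - \frac{32}{3} \gamma_{34} - \frac{8}{3} \gamma_{125} + \frac{25}{6} \gamma_{135} - \frac{32}{9} \gamma_{145} - \frac{3}{2} \gamma_{235} + 2 \gamma_{345} + \frac{2}{9} \gamma_{12345}
Answer: \frac{8}{3} + 2 \gamma_{24} + \frac{64}{3} \gamma_{34} - \frac{1}{3} \gamma_{135} + \frac{64}{9} \gamma_{145} + 3 \gamma_{235} - \frac{4}{9} \gamma_{12345}


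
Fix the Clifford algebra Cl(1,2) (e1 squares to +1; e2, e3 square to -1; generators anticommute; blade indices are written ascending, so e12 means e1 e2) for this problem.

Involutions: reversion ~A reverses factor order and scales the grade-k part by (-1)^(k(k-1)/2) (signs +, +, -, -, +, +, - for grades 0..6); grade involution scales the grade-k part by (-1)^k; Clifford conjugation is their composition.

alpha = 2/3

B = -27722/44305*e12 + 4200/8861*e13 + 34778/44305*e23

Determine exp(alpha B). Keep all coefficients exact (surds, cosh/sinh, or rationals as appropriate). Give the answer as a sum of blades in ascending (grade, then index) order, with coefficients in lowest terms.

B^2 term by term: the squares give (-27722/44305)^2*(e12)^2 + (4200/8861)^2*(e13)^2 + (34778/44305)^2*(e23)^2 = 768509284/1962933025*(+1) + 17640000/78517321*(+1) + 1209509284/1962933025*(-1) = 0 (each basis 2-blade squares to minus the product of its generators' squares); cross terms between blades sharing an index anticommute and cancel. So B^2 = 0.
B^2 = 0, so the series truncates immediately: exp(alpha B) = 1 + alpha B (parabolic case).
Answer: 1 - 55444/132915*e12 + 2800/8861*e13 + 69556/132915*e23


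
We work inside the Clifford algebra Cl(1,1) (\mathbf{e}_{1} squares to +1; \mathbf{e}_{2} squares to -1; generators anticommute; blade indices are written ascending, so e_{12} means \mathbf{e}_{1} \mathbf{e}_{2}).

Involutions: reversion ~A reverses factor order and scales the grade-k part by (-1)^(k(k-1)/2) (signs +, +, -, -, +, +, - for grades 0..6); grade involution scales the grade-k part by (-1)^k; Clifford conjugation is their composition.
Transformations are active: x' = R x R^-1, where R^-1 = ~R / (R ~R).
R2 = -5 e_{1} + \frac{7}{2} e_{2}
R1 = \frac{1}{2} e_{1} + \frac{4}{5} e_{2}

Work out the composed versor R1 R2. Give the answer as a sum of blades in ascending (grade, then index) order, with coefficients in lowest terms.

Distribute over the terms of R1 (each basis-blade product reordered to ascending indices, repeated generators contracted through their squares):
(\frac{1}{2} e_{1}) R2 = -\frac{5}{2} + \frac{7}{4} e_{12}
(\frac{4}{5} e_{2}) R2 = -\frac{14}{5} + 4 e_{12}
Summing the partial products and collecting blades:
Answer: -\frac{53}{10} + \frac{23}{4} e_{12}


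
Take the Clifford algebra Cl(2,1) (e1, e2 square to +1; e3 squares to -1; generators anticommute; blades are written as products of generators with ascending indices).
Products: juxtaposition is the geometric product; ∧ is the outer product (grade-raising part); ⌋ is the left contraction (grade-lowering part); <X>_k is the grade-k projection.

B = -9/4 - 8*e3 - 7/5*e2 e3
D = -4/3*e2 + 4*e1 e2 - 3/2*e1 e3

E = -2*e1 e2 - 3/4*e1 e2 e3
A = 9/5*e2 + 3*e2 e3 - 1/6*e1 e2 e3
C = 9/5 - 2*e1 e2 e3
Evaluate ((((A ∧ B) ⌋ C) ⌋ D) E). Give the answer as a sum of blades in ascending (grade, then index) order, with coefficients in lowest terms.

step 1: -81/20*e2 - 423/20*e2 e3 + 3/8*e1 e2 e3
step 2: -3/4 + 423/10*e1 - 81/10*e1 e3
step 3: 243/20 + 851/5*e2 - 1269/20*e3 - 3*e1 e2 + 9/8*e1 e3
step 4: -6 + 1702/5*e1 + 27/32*e2 - 9/4*e3 - 5751/80*e1 e2 + 2553/20*e1 e3 - 9/4*e2 e3 + 9423/80*e1 e2 e3
Answer: -6 + 1702/5*e1 + 27/32*e2 - 9/4*e3 - 5751/80*e1 e2 + 2553/20*e1 e3 - 9/4*e2 e3 + 9423/80*e1 e2 e3


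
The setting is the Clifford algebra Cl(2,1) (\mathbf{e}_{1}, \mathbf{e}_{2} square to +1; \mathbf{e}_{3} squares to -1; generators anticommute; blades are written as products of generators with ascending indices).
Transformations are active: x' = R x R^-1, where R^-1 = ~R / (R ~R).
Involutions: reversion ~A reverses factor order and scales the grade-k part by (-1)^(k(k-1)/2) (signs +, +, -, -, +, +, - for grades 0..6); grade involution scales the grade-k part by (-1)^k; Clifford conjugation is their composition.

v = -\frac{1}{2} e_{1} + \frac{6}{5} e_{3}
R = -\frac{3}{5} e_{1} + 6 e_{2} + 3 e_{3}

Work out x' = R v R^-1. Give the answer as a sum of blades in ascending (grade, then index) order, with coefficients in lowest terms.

~R = -\frac{3}{5} e_{1} + 6 e_{2} + 3 e_{3}, and R ~R = \frac{684}{25}, so R^-1 = ~R / (\frac{684}{25}).
R v = -\frac{33}{10} + 3 e_{1} e_{2} + \frac{39}{50} e_{1} e_{3} + \frac{36}{5} e_{2} e_{3}
Answer: \frac{49}{76} e_{1} - \frac{55}{38} e_{2} - \frac{731}{380} e_{3}


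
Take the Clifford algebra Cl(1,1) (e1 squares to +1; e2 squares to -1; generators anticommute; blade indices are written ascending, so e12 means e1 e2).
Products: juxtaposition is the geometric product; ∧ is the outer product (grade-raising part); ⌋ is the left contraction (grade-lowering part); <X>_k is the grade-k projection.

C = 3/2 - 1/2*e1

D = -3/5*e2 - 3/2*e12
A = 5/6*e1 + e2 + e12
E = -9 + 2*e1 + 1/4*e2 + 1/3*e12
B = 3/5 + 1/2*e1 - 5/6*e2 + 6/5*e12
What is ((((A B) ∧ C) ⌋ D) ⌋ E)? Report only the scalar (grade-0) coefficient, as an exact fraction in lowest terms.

step 1: 49/20 + 38/15*e1 + 11/10*e2 - 107/180*e12
step 2: 147/40 + 103/40*e1 + 33/20*e2 - 41/120*e12
step 3: 601/400 - 99/40*e1 - 2427/400*e2 - 441/80*e12
step 4: -30069/1600 + 393/400*e1 - 719/1600*e2 + 601/1200*e12
Answer: -30069/1600


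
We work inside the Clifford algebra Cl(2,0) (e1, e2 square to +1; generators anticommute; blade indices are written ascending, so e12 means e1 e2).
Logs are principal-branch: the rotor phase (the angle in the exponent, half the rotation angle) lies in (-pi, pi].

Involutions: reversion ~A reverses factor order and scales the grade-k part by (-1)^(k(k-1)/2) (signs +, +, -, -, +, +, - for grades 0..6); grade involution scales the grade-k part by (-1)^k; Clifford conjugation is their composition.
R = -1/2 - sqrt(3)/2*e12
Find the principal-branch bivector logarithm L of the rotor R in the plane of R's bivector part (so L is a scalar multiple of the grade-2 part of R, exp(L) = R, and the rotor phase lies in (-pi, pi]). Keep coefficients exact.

The scalar part of R is -1/2, so the principal-branch rotor phase is pinned; divide the bivector part by its sine to get the unit plane — L is the phase times that plane.
Concretely: cos(phase) = -1/2 gives phase = ±2*pi/3, and since phase/sin(phase) is even the sign is immaterial: L = (phase/sin(phase)) * <R>_2 = (4*sqrt(3)*pi/9) * <R>_2.
Answer: -2*pi/3*e12


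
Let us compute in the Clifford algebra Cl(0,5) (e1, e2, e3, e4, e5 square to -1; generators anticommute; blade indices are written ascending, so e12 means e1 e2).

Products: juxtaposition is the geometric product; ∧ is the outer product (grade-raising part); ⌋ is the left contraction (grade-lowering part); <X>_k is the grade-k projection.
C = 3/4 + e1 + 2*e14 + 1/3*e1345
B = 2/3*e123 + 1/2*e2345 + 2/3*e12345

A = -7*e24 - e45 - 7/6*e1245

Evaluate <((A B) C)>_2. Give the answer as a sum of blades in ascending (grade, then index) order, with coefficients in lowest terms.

step 1: -7/9*e3 - 7/12*e13 + 1/2*e23 - 7/2*e35 + 2/3*e123 + 14/3*e134 - 14/3*e135 + 7/9*e345 - 2/3*e12345
step 2: -7/27*e1 + 2/9*e2 + 49/6*e3 + 14/9*e4 + 14/9*e5 + 49/144*e13 - 7/6*e14 - 7/24*e23 - 35/6*e34 + 49/24*e35 + 7/36*e45 + e123 + 91/18*e134 - 77/9*e135 - 7/27*e145 - 4/3*e234 + 4/3*e235 + 2/9*e245 - 35/4*e345 + e1234 - 1/6*e1245 + 56/9*e1345 + 2/3*e2345 - 1/2*e12345
step 3: 49/144*e13 - 7/6*e14 - 7/24*e23 - 35/6*e34 + 49/24*e35 + 7/36*e45
Answer: 49/144*e13 - 7/6*e14 - 7/24*e23 - 35/6*e34 + 49/24*e35 + 7/36*e45


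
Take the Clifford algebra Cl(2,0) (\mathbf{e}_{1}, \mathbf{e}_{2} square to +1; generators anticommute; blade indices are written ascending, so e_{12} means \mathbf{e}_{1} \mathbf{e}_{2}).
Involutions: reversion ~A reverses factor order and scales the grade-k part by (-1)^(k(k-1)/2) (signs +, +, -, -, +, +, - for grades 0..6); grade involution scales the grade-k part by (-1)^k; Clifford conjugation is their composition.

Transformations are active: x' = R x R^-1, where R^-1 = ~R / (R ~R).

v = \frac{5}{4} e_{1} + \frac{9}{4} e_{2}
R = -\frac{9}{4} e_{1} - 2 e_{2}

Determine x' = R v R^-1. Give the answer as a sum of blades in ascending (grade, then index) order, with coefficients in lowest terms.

~R = -\frac{9}{4} e_{1} - 2 e_{2}, and R ~R = \frac{145}{16}, so R^-1 = ~R / (\frac{145}{16}).
R v = -\frac{117}{16} - \frac{41}{16} e_{12}
Answer: \frac{1381}{580} e_{1} + \frac{567}{580} e_{2}


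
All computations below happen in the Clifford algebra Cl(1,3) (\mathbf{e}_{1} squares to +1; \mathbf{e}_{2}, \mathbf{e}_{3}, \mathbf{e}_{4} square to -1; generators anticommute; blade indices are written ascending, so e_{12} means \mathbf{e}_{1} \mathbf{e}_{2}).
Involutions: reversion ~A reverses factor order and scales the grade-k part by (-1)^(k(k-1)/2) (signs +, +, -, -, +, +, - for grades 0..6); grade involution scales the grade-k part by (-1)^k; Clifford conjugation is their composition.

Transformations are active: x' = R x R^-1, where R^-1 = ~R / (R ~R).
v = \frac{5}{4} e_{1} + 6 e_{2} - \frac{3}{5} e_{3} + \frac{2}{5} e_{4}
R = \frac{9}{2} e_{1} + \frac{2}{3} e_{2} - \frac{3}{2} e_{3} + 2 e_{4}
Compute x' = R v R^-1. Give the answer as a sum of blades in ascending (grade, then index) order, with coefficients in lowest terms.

~R = \frac{9}{2} e_{1} + \frac{2}{3} e_{2} - \frac{3}{2} e_{3} + 2 e_{4}, and R ~R = \frac{122}{9}, so R^-1 = ~R / (\frac{122}{9}).
R v = -\frac{3}{40} + \frac{157}{6} e_{12} - \frac{33}{40} e_{13} - \frac{7}{10} e_{14} + \frac{43}{5} e_{23} - \frac{176}{15} e_{24} + \frac{3}{5} e_{34}
Answer: -\frac{6343}{4880} e_{1} - \frac{7329}{1220} e_{2} + \frac{3009}{4880} e_{3} - \frac{103}{244} e_{4}


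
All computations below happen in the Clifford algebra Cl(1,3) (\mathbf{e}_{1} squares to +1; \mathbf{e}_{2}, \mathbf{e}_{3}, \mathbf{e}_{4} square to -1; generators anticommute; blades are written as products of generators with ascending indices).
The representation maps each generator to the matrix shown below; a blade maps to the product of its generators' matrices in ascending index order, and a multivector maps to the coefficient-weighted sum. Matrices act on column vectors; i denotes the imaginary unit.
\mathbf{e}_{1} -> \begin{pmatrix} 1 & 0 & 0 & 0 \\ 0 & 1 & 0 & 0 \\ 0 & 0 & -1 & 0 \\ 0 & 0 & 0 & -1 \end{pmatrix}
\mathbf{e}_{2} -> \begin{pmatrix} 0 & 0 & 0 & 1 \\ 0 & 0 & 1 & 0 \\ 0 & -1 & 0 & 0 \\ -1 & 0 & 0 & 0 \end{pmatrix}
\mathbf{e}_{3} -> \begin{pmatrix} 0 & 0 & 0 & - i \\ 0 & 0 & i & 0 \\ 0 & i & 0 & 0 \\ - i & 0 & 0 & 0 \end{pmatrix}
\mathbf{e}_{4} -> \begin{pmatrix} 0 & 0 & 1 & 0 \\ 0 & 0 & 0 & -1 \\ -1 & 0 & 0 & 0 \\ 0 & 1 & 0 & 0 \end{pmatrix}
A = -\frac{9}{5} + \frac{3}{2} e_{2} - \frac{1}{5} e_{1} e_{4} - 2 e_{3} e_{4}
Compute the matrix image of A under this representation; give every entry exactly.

Bivector images (products of the table entries): rho(e_{1} e_{4}) = rho(\mathbf{e}_{1})rho(\mathbf{e}_{4}) = \begin{pmatrix} 0 & 0 & 1 & 0 \\ 0 & 0 & 0 & -1 \\ 1 & 0 & 0 & 0 \\ 0 & -1 & 0 & 0 \end{pmatrix}; rho(e_{3} e_{4}) = rho(\mathbf{e}_{3})rho(\mathbf{e}_{4}) = \begin{pmatrix} 0 & - i & 0 & 0 \\ - i & 0 & 0 & 0 \\ 0 & 0 & 0 & - i \\ 0 & 0 & - i & 0 \end{pmatrix}.
M = (-\frac{9}{5})*1 + (\frac{3}{2})*rho(e_{2}) + (-\frac{1}{5})*rho(e_{1} e_{4}) + (-2)*rho(e_{3} e_{4}), summed entrywise (1 is the identity matrix):
Answer: \begin{pmatrix} - \frac{9}{5} & 2 i & - \frac{1}{5} & \frac{3}{2} \\ 2 i & - \frac{9}{5} & \frac{3}{2} & \frac{1}{5} \\ - \frac{1}{5} & - \frac{3}{2} & - \frac{9}{5} & 2 i \\ - \frac{3}{2} & \frac{1}{5} & 2 i & - \frac{9}{5} \end{pmatrix}


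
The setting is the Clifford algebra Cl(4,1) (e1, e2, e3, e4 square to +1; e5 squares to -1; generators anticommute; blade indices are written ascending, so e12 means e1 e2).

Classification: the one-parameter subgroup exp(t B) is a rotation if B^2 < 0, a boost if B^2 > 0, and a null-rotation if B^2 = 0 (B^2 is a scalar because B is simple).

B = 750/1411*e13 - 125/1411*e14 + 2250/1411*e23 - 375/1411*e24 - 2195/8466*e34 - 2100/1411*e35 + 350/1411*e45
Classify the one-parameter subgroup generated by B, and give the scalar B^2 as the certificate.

B^2 term by term: the squares give (750/1411)^2*(e13)^2 + (-125/1411)^2*(e14)^2 + (2250/1411)^2*(e23)^2 + (-375/1411)^2*(e24)^2 + (-2195/8466)^2*(e34)^2 + (-2100/1411)^2*(e35)^2 + (350/1411)^2*(e45)^2 = 562500/1990921*(-1) + 15625/1990921*(-1) + 5062500/1990921*(-1) + 140625/1990921*(-1) + 4818025/71673156*(-1) + 4410000/1990921*(+1) + 122500/1990921*(+1) = -25/36 (each basis 2-blade squares to minus the product of its generators' squares); cross terms between blades sharing an index anticommute and cancel; the commuting (index-disjoint) pairs give grade-4 terms 2*c*c'*(blade product), which cancel blade by blade — e1234: 562500/1990921 - 562500/1990921 = 0; e1345: 525000/1990921 - 525000/1990921 = 0; e2345: 1575000/1990921 - 1575000/1990921 = 0 — confirming B is simple. So B^2 = -25/36.
Answer: rotation, certificate B^2 = -25/36. Certificate logic: -25/36 is a conjugation-invariant scalar, so its sign fixes rotation versus boost versus null-rotation outright.


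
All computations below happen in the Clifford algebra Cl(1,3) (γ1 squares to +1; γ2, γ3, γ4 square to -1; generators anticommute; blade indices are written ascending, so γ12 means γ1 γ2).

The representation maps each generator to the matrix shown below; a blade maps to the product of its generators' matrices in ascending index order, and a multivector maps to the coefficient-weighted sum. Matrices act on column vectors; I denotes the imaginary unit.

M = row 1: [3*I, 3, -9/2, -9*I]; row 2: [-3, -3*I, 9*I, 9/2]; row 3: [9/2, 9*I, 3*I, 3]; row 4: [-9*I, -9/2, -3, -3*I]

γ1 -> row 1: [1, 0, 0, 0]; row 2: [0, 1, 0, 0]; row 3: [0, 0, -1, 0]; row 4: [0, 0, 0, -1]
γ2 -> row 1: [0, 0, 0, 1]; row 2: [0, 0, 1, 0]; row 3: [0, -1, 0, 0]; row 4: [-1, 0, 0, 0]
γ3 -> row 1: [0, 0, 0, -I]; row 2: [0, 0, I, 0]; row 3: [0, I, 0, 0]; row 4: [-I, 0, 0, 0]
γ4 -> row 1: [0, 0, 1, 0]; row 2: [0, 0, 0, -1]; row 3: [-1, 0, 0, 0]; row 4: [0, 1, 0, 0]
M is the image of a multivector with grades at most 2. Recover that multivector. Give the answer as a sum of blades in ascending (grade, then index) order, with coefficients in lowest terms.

Method: the blade images are trace-orthogonal — tr(rho(e_A) rho(e_B)^-1) = 4 if A = B and 0 otherwise — and rho(e_A)^-1 = (e_A)^2 * rho(e_A) with (e_A)^2 = +1 or -1, so the coefficient of e_A in the preimage is (e_A)^2 * tr(M rho(e_A))/4.
Nonzero projections over blades of grade <= 2: γ3: (γ3)^2 = -1, tr(M rho(γ3)) = -36, coefficient 9; γ4: (γ4)^2 = -1, tr(M rho(γ4)) = 18, coefficient -9/2; γ23: (γ23)^2 = -1, tr(M rho(γ23)) = 12, coefficient -3; γ24: (γ24)^2 = -1, tr(M rho(γ24)) = -12, coefficient 3. Every other blade of grade <= 2 projects to 0.
Answer: 9*γ3 - 9/2*γ4 - 3*γ23 + 3*γ24


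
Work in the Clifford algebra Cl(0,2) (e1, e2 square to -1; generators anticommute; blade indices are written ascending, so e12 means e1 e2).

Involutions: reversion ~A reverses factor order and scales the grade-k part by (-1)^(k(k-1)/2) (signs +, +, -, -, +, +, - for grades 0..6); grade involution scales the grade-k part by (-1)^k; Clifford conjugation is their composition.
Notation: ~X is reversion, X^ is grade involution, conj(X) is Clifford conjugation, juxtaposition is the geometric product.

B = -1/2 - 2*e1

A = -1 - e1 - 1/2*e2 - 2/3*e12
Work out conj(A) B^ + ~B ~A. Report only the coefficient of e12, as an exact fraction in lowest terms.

first term: -3/2 - 5/2*e1 + 13/12*e2 - 4/3*e12
second term: -3/2 + 5/2*e1 + 19/12*e2 + 2/3*e12
Answer: -2/3


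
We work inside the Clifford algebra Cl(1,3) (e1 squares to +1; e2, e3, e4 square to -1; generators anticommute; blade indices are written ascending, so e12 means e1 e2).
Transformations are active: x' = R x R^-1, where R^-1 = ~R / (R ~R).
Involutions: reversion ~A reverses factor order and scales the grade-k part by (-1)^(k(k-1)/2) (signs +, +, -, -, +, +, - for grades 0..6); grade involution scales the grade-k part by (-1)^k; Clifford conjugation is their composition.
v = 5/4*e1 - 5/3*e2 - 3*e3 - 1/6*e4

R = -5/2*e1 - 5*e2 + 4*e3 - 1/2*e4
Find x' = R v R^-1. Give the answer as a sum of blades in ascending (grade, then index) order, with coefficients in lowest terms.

~R = -5/2*e1 - 5*e2 + 4*e3 - 1/2*e4, and R ~R = -35, so R^-1 = ~R / (-35).
R v = 11/24 + 125/12*e12 + 5/2*e13 + 25/24*e14 + 65/3*e23 - 13/6*e34
Answer: -199/168*e1 + 151/84*e2 + 304/105*e3 + 151/840*e4


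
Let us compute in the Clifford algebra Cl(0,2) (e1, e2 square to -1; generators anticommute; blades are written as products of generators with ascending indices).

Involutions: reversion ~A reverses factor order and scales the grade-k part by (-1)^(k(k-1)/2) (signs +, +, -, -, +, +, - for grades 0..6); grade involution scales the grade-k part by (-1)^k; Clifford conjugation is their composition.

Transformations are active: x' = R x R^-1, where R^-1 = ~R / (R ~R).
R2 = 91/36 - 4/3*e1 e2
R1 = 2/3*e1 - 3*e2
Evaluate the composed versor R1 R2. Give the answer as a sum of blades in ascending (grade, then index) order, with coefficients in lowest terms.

Distribute over the terms of R1 (each basis-blade product reordered to ascending indices, repeated generators contracted through their squares):
(2/3*e1) R2 = 91/54*e1 + 8/9*e2
(-3*e2) R2 = 4*e1 - 91/12*e2
Summing the partial products and collecting blades:
Answer: 307/54*e1 - 241/36*e2
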